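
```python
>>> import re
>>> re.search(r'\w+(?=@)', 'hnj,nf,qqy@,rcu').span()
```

The positive lookaround only admits positions where the adjacent text matches; those characters stay outside the span.
The match spans [7:10] → 'qqy'.

(7, 10)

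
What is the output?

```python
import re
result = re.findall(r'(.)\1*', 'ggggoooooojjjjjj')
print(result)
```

['g', 'o', 'j']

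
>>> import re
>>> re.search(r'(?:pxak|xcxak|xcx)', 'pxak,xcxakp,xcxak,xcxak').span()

`re.search` tries every starting position until one works.
The match spans [0:4] → 'pxak'.

(0, 4)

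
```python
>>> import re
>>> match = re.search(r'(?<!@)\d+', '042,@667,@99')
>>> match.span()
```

(0, 3)

`(?!…)`/`(?<!…)` only lets a position through if the neighbouring text does NOT match; no characters are consumed.
`search` walks the string left to right and returns the first match it finds.
The match spans [0:3] → '042'.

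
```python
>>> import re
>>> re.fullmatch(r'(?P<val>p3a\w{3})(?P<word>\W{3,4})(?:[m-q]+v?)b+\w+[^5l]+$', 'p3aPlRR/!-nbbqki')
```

None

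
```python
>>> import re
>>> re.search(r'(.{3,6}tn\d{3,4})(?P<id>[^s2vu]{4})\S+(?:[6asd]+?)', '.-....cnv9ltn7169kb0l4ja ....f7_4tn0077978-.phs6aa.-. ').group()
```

'.cnv9ltn7169kb0l4ja'

The match spans [5:24] → '.cnv9ltn7169kb0l4ja'.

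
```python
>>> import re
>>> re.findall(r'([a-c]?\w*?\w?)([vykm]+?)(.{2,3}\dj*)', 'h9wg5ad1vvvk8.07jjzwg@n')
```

With the lazy modifier that quantifier settles for the fewest repetitions that let the rest of the pattern succeed (the atoms after it are unaffected and can still be greedy).
`findall` packs the 3 group values into a tuple for every match.

[('h9wg5ad1', 'v', 'vvk8')]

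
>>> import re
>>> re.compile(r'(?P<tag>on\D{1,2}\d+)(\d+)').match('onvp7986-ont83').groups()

('onvp798', '6')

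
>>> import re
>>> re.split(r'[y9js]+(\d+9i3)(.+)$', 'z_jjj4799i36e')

['z_', '4799i3', '6e', '']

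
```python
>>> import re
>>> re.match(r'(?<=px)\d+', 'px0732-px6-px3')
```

`re.match` only tries the pattern at the start of the string.
Here position 0 doesn't satisfy it, so the call returns None.

None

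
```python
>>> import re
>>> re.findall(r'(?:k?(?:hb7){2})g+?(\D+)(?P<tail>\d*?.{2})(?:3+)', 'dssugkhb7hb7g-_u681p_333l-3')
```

[('-_u', '681p_')]

The pattern matches optionally the literal 'k', then the literal 'hb7' repeated 2 times (non-capturing group); then one or more of a literal 'g' (lazy); then one or more of a non-digit (captured); then zero or more of a digit (lazy), then exactly 2 of any character (captured as 'tail'); then one or more of a literal '3' (non-capturing group).
Scanning left to right: at [5:24] match 'khb7hb7g-_u681p_333', groups = ('-_u', '681p_').
With 2 capturing groups, `findall` returns a 2-tuple per match.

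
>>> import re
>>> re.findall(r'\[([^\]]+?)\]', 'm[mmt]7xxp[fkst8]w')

Matches: at [1:6] match '[mmt]', group 1 = 'mmt'; at [10:17] match '[fkst8]', group 1 = 'fkst8'.
With a single group, `findall` returns only what that group captured — 2 items.

['mmt', 'fkst8']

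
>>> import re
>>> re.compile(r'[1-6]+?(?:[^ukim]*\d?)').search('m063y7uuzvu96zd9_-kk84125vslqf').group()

'63y7'

This matches one or more of a character in [1-6] (lazy); then zero or more of any character except [ukim], then optionally a digit (non-capturing group).
`search` walks the string left to right and returns the first match it finds.
The match spans [2:6] → '63y7'.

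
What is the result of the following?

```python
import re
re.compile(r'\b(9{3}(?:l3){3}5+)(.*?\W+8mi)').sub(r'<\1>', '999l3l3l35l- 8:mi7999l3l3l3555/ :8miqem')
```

The pattern matches a word boundary (`\b`, zero-width); then exactly 3 of a literal '9', then the literal 'l3' repeated 3 times, then one or more of the literal '5' (captured); then zero or more of any character (lazy), then one or more of a non-word character, then the literal '8mi' (captured).
Matches: at [0:36] → '999l3l3l35l- 8:mi7999l3l3l3555/ :8mi'.
Each match is replaced using the text its own group 1 captured.

'<999l3l3l35>qem'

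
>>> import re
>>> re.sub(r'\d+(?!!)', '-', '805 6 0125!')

The negative lookahead/lookbehind blocks any match where the forbidden context is present.
Every occurrence is swapped for '-'.

'- - -5!'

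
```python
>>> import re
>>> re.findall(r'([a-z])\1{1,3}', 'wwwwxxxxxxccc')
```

['w', 'x', 'x', 'c']

After group 1 captures some text, `\1` only succeeds where that same text appears again.
`findall` collects group 1 from each match (4 total).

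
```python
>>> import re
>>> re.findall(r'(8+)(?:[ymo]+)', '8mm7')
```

['8']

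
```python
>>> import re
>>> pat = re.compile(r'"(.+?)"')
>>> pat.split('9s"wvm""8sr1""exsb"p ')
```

A `+?`/`*?`/`{m,n}?` starts at its minimum and grows only as far as needed for what follows to match.
The group in the pattern means `split` returns the separators' captures alongside the pieces.

['9s', 'wvm', '', '8sr1', '', 'exsb', 'p ']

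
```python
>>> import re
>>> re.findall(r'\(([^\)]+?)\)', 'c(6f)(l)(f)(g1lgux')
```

['6f', 'l', 'f']

`findall` collects group 1 from each match (3 total).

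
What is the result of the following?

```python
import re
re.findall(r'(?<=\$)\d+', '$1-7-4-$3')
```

['1', '3']

Because the assertion is zero-width, the text it checks is not consumed and won't appear in the result.
`findall` yields the raw match text (2 of them) because the pattern has no groups.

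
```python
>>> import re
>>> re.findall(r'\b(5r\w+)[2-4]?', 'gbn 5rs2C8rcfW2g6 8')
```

['5rs2C8rcfW2g6']

This matches a word boundary (`\b`, zero-width); then the literal '5r', then one or more of a word character (captured); then optionally a character in [2-4].
Walking the string: at [4:17] match '5rs2C8rcfW2g6', group 1 = '5rs2C8rcfW2g6'.
One capturing group, so `findall` returns just the captured substring from the one match — 1 in all.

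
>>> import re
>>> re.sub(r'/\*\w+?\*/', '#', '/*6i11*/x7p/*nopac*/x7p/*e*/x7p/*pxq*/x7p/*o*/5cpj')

Matches: at [0:8] → '/*6i11*/'; at [11:20] → '/*nopac*/'; at [23:28] → '/*e*/'; at [31:38] → '/*pxq*/'; at [41:46] → '/*o*/'.
Every occurrence is swapped for '#'.

'#x7p#x7p#x7p#x7p#5cpj'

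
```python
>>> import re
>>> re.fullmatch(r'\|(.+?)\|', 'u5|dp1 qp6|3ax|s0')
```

None

`re.fullmatch` requires the pattern to consume the entire string.
Here the string isn't matched end-to-end, so the call returns None.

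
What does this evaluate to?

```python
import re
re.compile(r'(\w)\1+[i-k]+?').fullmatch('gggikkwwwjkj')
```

After group 1 captures some text, `\1` only succeeds where that same text appears again.
`re.fullmatch` requires the pattern to consume the entire string.
Here there's no way to consume every character, so the call returns None.

None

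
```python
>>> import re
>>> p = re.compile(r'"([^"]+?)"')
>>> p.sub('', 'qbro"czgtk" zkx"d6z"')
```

`sub` substitutes '' at each match site.

'qbro zkx'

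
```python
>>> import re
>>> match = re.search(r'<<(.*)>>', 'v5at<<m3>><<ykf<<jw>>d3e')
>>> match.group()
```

'<<m3>><<ykf<<jw>>'

The match spans [4:21] → '<<m3>><<ykf<<jw>>'.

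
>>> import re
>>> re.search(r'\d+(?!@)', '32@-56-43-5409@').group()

The negative lookahead/lookbehind blocks any match where the forbidden context is present.
The match spans [0:1] → '3'.

'3'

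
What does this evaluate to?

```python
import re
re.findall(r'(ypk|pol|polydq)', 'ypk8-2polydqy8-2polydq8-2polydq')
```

['ypk', 'pol', 'pol', 'pol']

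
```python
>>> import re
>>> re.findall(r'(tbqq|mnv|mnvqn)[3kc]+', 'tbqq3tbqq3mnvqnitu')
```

['tbqq', 'tbqq']

Because there's exactly one group, `findall` drops the full match and keeps group 1 from each hit.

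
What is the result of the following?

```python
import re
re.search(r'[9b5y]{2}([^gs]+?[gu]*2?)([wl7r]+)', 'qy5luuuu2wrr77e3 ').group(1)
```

Pattern: exactly 2 of one of [9b5y]; then one or more of any character except [gs] (lazy), then zero or more of one of [gu], then optionally a literal '2' (captured); then one or more of one of [wl7r] (captured).
Unlike `match`, `search` isn't anchored — it looks for the pattern anywhere in the string.
The match spans [1:14] → 'y5luuuu2wrr77'.
Captured: group 1 = 'luuuu2', group 2 = 'wrr77'.

'luuuu2'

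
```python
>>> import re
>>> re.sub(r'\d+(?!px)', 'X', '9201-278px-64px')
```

'X-X8px-X4px'

The negative lookaround is zero-width — it rules out positions where the adjacent text would match, without consuming anything.
Matches: at [0:4] → '9201'; at [5:7] → '27'; at [11:12] → '6'.
Each match is replaced by 'X'.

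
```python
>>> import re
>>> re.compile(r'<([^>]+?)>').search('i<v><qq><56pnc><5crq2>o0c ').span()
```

`re.search` tries every starting position until one works.
The match spans [1:4] → '<v>'.
Captured: group 1 = 'v'.

(1, 4)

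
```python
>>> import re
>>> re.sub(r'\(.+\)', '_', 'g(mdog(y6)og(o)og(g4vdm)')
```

Matches: at [1:24] → '(mdog(y6)og(o)og(g4vdm)'.
Every occurrence is swapped for '_'.

'g_'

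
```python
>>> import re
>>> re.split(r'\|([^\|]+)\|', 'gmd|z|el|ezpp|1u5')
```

['gmd', 'z', 'el', 'ezpp', '1u5']

With a capturing group present, the delimiter's captured portion is kept in the result list.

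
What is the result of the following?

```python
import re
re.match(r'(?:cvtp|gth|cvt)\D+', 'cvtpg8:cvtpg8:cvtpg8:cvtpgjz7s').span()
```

`match` is anchored at position 0; if the pattern doesn't fit there, it returns None.
The match spans [0:5] → 'cvtpg'.

(0, 5)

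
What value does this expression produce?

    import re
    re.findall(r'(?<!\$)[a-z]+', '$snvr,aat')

The negative lookahead/lookbehind blocks any match where the forbidden context is present.
Scanning left to right: at [2:5] → 'nvr'; at [6:9] → 'aat'.
`findall` yields the raw match text (2 of them) because the pattern has no groups.

['nvr', 'aat']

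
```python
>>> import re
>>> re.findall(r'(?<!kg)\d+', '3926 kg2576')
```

A negative assertion filters positions out without eating any characters.
Scanning left to right: at [0:4] → '3926'; at [8:11] → '576'.
No capturing groups, so `findall` returns the 2 full match strings.

['3926', '576']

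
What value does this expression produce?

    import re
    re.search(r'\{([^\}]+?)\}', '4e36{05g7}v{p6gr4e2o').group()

'{05g7}'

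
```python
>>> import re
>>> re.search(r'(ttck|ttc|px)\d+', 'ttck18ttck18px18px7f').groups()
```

`re.search` scans for the first position where the pattern succeeds.
The match spans [0:6] → 'ttck18'.
Captured: group 1 = 'ttck'.

('ttck',)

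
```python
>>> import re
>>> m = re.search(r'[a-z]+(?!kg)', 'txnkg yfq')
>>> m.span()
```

A negative assertion filters positions out without eating any characters.
`re.search` scans for the first position where the pattern succeeds.
The match spans [0:5] → 'txnkg'.

(0, 5)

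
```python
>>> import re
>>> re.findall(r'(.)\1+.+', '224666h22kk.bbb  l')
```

['2']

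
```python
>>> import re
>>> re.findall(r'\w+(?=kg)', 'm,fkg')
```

The positive lookaround only admits positions where the adjacent text matches; those characters stay outside the span.
Walking the string: at [2:3] → 'f'.
No capturing groups, so `findall` returns the 1 full match string.

['f']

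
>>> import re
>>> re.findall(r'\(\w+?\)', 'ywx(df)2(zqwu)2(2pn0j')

['(df)', '(zqwu)']

Since nothing is captured, `findall` lists the 2 matched substrings directly.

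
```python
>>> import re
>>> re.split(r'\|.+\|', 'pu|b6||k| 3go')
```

['pu', ' 3go']

Matches to split on: at [2:9] → '|b6||k|'.
Splitting on the pattern gives 2 pieces.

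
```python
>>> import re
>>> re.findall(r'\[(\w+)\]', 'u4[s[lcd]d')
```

Scanning left to right: at [4:9] match '[lcd]', group 1 = 'lcd'.
Because there's exactly one group, `findall` drops the full match and keeps group 1 from the one hit.

['lcd']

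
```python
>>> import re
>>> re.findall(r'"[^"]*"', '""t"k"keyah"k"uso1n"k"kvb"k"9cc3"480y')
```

['""', '"k"', '"k"', '"k"', '"k"']

With no groups in the pattern, `findall` gives back each whole match — 5 here.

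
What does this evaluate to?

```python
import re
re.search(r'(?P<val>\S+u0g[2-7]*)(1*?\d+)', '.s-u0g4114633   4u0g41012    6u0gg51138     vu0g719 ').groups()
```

('.s-u0g4', '114633')

This matches one or more of a non-whitespace character, then the literal 'u0g', then zero or more of a character in [2-7] (captured as 'val'); then zero or more of a literal '1' (lazy), then one or more of a digit (captured).
`re.search` scans for the first position where the pattern succeeds.
The match spans [0:13] → '.s-u0g4114633'.
Captured: group 1 = '.s-u0g4', group 2 = '114633'.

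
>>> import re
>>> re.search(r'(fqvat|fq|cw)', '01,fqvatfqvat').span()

(3, 8)

The regex engine tests alternatives in the order written; an earlier branch that matches wins even if a later one would match more.
Unlike `match`, `search` isn't anchored — it looks for the pattern anywhere in the string.
The match spans [3:8] → 'fqvat'.
Captured: group 1 = 'fqvat'.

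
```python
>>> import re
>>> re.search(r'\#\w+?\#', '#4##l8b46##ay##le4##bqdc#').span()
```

`re.search` scans for the first position where the pattern succeeds.
The match spans [0:3] → '#4#'.

(0, 3)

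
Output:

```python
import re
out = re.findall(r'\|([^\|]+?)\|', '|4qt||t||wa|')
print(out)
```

One capturing group, so `findall` returns just the captured substring from each match — 3 in all.

['4qt', 't', 'wa']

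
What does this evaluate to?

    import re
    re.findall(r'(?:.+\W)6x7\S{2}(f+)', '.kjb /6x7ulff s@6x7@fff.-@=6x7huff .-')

['ff']

Pattern: one or more of any character, then a non-word character (non-capturing group); then the literal '6x7', then exactly 2 of a non-whitespace character; then one or more of a literal 'f' (captured).
Walking the string: at [0:34] match '.kjb /6x7ulff s@6x7@fff.-@=6x7huff', group 1 = 'ff'.
With a single group, `findall` returns only what that group captured — 1 item.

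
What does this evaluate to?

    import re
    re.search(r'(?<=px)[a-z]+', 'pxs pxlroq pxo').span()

(2, 3)

The positive lookaround only admits positions where the adjacent text matches; those characters stay outside the span.
`re.search` scans for the first position where the pattern succeeds.
The match spans [2:3] → 's'.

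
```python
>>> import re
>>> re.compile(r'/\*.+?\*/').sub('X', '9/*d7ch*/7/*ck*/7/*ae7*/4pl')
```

'9X7X7X4pl'

With the lazy modifier that quantifier settles for the fewest repetitions that let the rest of the pattern succeed (the atoms after it are unaffected and can still be greedy).
Matches: at [1:9] → '/*d7ch*/'; at [10:16] → '/*ck*/'; at [17:24] → '/*ae7*/'.
Each match is replaced by 'X'.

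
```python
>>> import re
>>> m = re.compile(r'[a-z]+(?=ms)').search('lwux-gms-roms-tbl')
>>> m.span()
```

Because the assertion is zero-width, the text it checks is not consumed and won't appear in the result.
The match spans [5:6] → 'g'.

(5, 6)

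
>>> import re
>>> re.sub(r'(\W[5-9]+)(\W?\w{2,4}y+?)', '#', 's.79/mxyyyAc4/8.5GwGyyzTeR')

This matches a non-word character, then one or more of a character in [5-9] (captured); then optionally a non-word character, then 2 to 4 of a word character, then one or more of the literal 'y' (lazy) (captured).
A non-greedy quantifier consumes as few characters as it can — just enough that the remainder of the pattern still matches from where it stops; whatever follows it matches normally.
Matches: at [1:10] → '.79/mxyyy'; at [13:21] → '/8.5GwGy'.
`sub` substitutes '#' at each match site.

's#Ac4#yzTeR'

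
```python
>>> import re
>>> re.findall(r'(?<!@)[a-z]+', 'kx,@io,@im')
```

['kx', 'o', 'm']

Because the assertion is negative and zero-width, positions next to the forbidden text are skipped.
Matches: at [0:2] → 'kx'; at [5:6] → 'o'; at [9:10] → 'm'.
With no groups in the pattern, `findall` gives back each whole match — 3 here.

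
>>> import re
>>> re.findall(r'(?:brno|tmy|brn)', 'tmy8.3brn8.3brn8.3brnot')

Branches in `(...|...)` are attempted left-to-right; the first branch that allows the whole pattern to succeed is taken.
Walking the string: at [0:3] → 'tmy'; at [6:9] → 'brn'; at [12:15] → 'brn'; at [18:22] → 'brno'.
Since nothing is captured, `findall` lists the 4 matched substrings directly.

['tmy', 'brn', 'brn', 'brno']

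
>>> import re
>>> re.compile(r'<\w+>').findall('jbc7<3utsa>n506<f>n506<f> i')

Scanning left to right: at [4:11] → '<3utsa>'; at [15:18] → '<f>'; at [22:25] → '<f>'.
No capturing groups, so `findall` returns the 3 full match strings.

['<3utsa>', '<f>', '<f>']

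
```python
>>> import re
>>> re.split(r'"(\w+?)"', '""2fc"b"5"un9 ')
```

Matches to split on: at [1:6] → '"2fc"'; at [7:10] → '"5"'.
Because the pattern has a capturing group, `split` also inserts each captured text between the pieces.

['"', '2fc', 'b', '5', 'un9 ']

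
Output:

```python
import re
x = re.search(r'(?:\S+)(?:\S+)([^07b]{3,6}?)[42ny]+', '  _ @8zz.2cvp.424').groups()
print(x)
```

('.42',)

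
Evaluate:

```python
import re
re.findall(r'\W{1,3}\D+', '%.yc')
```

No capturing groups, so `findall` returns the 1 full match string.

['%.yc']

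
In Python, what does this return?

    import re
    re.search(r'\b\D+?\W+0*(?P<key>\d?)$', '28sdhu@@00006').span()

(6, 13)

The pattern matches a word boundary (`\b`, zero-width); then one or more of a non-digit (lazy), then one or more of a non-word character, then zero or more of the literal '0'; then optionally a digit (captured as 'key'); then anchored at the end.
The match spans [6:13] → '@@00006'.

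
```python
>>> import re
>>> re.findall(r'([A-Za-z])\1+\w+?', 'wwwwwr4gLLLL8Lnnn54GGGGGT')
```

['w', 'L', 'n', 'G']

After group 1 captures some text, `\1` only succeeds where that same text appears again.
Scanning left to right: at [0:6] match 'wwwwwr', group 1 = 'w'; at [8:13] match 'LLLL8', group 1 = 'L'; at [14:18] match 'nnn5', group 1 = 'n'; at [19:25] match 'GGGGGT', group 1 = 'G'.
Because there's exactly one group, `findall` drops the full match and keeps group 1 from each hit.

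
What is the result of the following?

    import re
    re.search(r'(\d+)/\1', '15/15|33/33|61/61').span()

(0, 5)

After group 1 captures some text, `\1` only succeeds where that same text appears again.
`re.search` scans for the first position where the pattern succeeds.
The match spans [0:5] → '15/15'.
Captured: group 1 = '15'.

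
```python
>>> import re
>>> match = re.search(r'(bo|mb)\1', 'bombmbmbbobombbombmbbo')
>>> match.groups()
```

('mb',)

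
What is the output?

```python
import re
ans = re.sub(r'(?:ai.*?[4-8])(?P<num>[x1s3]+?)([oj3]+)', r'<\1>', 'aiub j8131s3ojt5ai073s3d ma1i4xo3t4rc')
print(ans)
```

<1>1s3ojt5<3s>d ma1i4xo3t4rc

This matches the literal 'ai', then zero or more of any character (lazy), then a character in [4-8] (non-capturing group); then one or more of one of [x1s3] (lazy) (captured as 'num'); then one or more of one of [oj3] (captured).
With the lazy modifier that quantifier settles for the fewest repetitions that let the rest of the pattern succeed (the atoms after it are unaffected and can still be greedy).
Matches: at [0:9] → 'aiub j813'; at [16:23] → 'ai073s3'.
The replacement refers to a captured group, so each match is rewritten using its own captured text.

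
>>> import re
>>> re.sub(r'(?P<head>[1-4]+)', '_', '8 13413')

'8 _'

The pattern matches one or more of a character in [1-4] (captured as 'head').
Every occurrence is swapped for '_'.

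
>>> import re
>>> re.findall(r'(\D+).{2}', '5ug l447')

Pattern: one or more of a non-digit (captured); then exactly 2 of any character.
Scanning left to right: at [1:7] match 'ug l44', group 1 = 'ug l'.
`findall` collects group 1 from the one match (1 total).

['ug l']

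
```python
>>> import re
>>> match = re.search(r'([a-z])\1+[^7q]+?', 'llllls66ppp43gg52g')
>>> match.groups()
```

('l',)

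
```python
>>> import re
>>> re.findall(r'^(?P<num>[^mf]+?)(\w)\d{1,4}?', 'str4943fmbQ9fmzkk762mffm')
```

This matches anchored at the start of the string; then one or more of any character except [mf] (lazy) (captured as 'num'); then a word character (captured); then 1 to 4 of a digit (lazy).
Walking the string: at [0:4] match 'str4', groups = ('st', 'r').
With 2 capturing groups, `findall` returns a 2-tuple per match.

[('st', 'r')]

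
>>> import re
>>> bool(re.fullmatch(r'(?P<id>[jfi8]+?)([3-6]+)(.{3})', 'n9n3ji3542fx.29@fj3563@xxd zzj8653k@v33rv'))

`fullmatch` succeeds only if the pattern covers the string from start to end.
Here there's no way to consume every character, so the call returns None, and `bool(None)` is False.

False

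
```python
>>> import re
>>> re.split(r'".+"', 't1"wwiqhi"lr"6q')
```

The string is cut at each match, leaving 2 pieces.

['t1', '6q']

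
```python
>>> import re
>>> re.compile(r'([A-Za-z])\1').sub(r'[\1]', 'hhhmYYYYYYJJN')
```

'[h]hm[Y][Y][Y][J]N'

After group 1 captures some text, `\1` only succeeds where that same text appears again.
Matches: at [0:2] → 'hh'; at [4:6] → 'YY'; at [6:8] → 'YY'; at [8:10] → 'YY'; at [10:12] → 'JJ'.
Each match is replaced using the text its own group 1 captured.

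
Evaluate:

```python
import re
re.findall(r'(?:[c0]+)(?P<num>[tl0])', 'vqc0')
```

The pattern matches one or more of one of [c0] (non-capturing group); then one of [tl0] (captured as 'num').
With a single group, `findall` returns only what that group captured — 1 item.

['0']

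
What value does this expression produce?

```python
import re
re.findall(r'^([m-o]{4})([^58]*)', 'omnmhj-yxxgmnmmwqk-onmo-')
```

[('omnm', 'hj-yxxgmnmmwqk-onmo-')]

The pattern matches anchored at the start of the string; then exactly 4 of a character in [m-o] (captured); then zero or more of any character except [58] (captured).
Scanning left to right: at [0:24] match 'omnmhj-yxxgmnmmwqk-onmo-', groups = ('omnm', 'hj-yxxgmnmmwqk-onmo-').
With 2 capturing groups, `findall` returns a 2-tuple per match.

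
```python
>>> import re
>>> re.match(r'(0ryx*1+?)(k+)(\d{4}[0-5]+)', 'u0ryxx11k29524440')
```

None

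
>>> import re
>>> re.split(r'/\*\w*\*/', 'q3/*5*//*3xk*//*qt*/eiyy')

['q3', '', '', 'eiyy']

Matches to split on: at [2:7] → '/*5*/'; at [7:14] → '/*3xk*/'; at [14:20] → '/*qt*/'.
`split` removes every match and returns the 4 fragments in between.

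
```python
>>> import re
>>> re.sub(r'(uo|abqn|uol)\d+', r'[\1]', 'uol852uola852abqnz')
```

'[uol]uola852abqnz'

Matches: at [0:6] → 'uol852'.
The replacement refers to a captured group, so each match is rewritten using its own captured text.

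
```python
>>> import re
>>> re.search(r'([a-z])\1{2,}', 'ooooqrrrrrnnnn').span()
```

`\1` has to match the exact text group 1 already captured.
Unlike `match`, `search` isn't anchored — it looks for the pattern anywhere in the string.
The match spans [0:4] → 'oooo'.
Captured: group 1 = 'o'.

(0, 4)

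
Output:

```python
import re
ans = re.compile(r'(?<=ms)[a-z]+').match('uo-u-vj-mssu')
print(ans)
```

None

Lookahead/lookbehind check context without consuming it, so the matched span excludes the asserted characters.
`re.match` won't scan ahead — the pattern has to work from the very first character.
Here position 0 doesn't satisfy it, so the call returns None.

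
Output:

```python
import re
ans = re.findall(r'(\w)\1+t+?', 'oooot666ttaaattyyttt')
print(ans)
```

['o', '6', 'a', 'y']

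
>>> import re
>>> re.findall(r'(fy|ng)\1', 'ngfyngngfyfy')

['ng', 'fy']

After group 1 captures some text, `\1` only succeeds where that same text appears again.
`findall` collects group 1 from each match (2 total).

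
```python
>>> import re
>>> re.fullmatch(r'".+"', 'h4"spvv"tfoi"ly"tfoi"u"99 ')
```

`re.fullmatch` is like wrapping the pattern in `^…$` (in single-line mode).
Here the pattern can't cover the whole string, so the call returns None.

None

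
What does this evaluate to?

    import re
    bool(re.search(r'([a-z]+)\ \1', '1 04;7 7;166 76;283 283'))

A backreference is literal: `\1` must see the identical characters the first group matched.
Here nothing in the string fits, so the call returns None, and `bool(None)` is False.

False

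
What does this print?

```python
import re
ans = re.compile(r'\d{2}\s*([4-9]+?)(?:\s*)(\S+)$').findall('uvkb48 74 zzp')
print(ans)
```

With 2 capturing groups, `findall` returns a 2-tuple per match.

[('74', 'zzp')]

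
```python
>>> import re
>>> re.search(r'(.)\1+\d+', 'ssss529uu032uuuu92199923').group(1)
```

The backreference `\1` re-matches whatever the first group consumed, character for character.
`re.search` tries every starting position until one works.
The match spans [0:7] → 'ssss529'.
Captured: group 1 = 's'.

's'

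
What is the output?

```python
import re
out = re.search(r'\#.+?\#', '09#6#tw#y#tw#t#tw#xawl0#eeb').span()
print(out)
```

Because the quantifier is non-greedy, it stops expanding at the earliest point where the rest of the pattern can succeed.
The match spans [2:5] → '#6#'.

(2, 5)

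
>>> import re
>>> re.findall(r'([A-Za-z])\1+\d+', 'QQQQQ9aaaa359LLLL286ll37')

`\1` has to match the exact text group 1 already captured.
Matches: at [0:6] match 'QQQQQ9', group 1 = 'Q'; at [6:13] match 'aaaa359', group 1 = 'a'; at [13:20] match 'LLLL286', group 1 = 'L'; at [20:24] match 'll37', group 1 = 'l'.
One capturing group, so `findall` returns just the captured substring from each match — 4 in all.

['Q', 'a', 'L', 'l']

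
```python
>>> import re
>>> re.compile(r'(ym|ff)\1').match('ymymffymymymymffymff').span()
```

With `match`, the pattern is implicitly anchored at the beginning.
The match spans [0:4] → 'ymym'.

(0, 4)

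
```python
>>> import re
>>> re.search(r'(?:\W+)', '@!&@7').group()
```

'@!&@'

The match spans [0:4] → '@!&@'.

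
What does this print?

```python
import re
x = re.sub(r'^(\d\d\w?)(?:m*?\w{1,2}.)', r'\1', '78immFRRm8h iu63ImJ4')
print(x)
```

Because the quantifier is non-greedy, it stops expanding at the earliest point where the rest of the pattern can succeed.
The replacement refers to a captured group, so each match is rewritten using its own captured text.

78iRRm8h iu63ImJ4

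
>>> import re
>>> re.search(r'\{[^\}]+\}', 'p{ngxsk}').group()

'{ngxsk}'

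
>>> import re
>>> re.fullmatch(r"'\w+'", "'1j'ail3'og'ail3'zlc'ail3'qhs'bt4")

None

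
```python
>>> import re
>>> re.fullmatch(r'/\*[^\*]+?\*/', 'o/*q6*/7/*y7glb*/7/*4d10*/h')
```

None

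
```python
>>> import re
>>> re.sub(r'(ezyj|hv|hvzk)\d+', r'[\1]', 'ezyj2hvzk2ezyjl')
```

'[ezyj][hvzk]ezyjl'

Matches: at [0:5] → 'ezyj2'; at [5:10] → 'hvzk2'.
Each match is replaced using the text its own group 1 captured.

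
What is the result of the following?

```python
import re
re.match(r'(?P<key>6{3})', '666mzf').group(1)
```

'666'

The pattern matches exactly 3 of a literal '6' (captured as 'key').
`re.match` only tries the pattern at the start of the string.
The match spans [0:3] → '666'.
Captured: group 1 = '666'.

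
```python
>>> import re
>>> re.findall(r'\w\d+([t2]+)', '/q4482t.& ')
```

Pattern: a word character, then one or more of a digit; then one or more of one of [t2] (captured).
Matches: at [1:7] match 'q4482t', group 1 = 't'.
With a single group, `findall` returns only what that group captured — 1 item.

['t']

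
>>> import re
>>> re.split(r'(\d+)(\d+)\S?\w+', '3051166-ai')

['', '305116', '6', '']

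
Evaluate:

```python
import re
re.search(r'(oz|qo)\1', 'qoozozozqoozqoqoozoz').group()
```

'ozoz'

`\1` has to match the exact text group 1 already captured.
`re.search` tries every starting position until one works.
The match spans [2:6] → 'ozoz'.
Captured: group 1 = 'oz'.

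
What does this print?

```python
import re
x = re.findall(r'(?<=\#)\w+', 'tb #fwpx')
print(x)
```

['fwpx']

The lookaround is zero-width — it requires the adjacent text to match without consuming it, so the asserted text isn't part of the match.
Walking the string: at [4:8] → 'fwpx'.
Since nothing is captured, `findall` lists the 1 matched substring directly.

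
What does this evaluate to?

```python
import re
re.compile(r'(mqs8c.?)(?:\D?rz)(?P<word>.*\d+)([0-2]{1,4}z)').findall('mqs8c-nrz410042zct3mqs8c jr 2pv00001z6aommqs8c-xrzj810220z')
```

Multiple groups make `findall` return tuples — one 3-tuple for the one match.

[('mqs8c-', '410042zct3mqs8c jr 2pv00001z6aommqs8c-xrzj81022', '0z')]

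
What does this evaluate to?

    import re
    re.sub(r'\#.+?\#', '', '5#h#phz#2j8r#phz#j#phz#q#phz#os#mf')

A `+?`/`*?`/`{m,n}?` starts at its minimum and grows only as far as needed for what follows to match.
Matches: at [1:4] → '#h#'; at [7:13] → '#2j8r#'; at [16:19] → '#j#'; at [22:25] → '#q#'; at [28:32] → '#os#'.
Each match is replaced by ''.

'5phzphzphzphzmf'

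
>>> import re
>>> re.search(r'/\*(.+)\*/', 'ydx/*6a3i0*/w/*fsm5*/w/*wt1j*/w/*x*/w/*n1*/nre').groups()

`search` walks the string left to right and returns the first match it finds.
The match spans [3:43] → '/*6a3i0*/w/*fsm5*/w/*wt1j*/w/*x*/w/*n1*/'.
Captured: group 1 = '6a3i0*/w/*fsm5*/w/*wt1j*/w/*x*/w/*n1'.

('6a3i0*/w/*fsm5*/w/*wt1j*/w/*x*/w/*n1',)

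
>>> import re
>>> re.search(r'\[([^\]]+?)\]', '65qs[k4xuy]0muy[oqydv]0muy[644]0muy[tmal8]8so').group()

'[k4xuy]'

The match spans [4:11] → '[k4xuy]'.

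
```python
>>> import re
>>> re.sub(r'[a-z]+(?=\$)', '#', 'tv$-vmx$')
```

The `(?=…)`/`(?<=…)` assertion just peeks at neighbouring text; it doesn't advance the match position.
Matches: at [0:2] → 'tv'; at [4:7] → 'vmx'.
`sub` substitutes '#' at each match site.

'#$-#$'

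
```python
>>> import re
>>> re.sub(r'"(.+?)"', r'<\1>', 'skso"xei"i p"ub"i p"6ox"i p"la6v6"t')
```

`\1` in the replacement pulls in group 1's text for each match.

'skso<xei>i p<ub>i p<6ox>i p<la6v6>t'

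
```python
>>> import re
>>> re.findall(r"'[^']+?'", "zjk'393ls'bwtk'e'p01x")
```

Scanning left to right: at [3:10] → "'393ls'"; at [14:17] → "'e'".
Since nothing is captured, `findall` lists the 2 matched substrings directly.

["'393ls'", "'e'"]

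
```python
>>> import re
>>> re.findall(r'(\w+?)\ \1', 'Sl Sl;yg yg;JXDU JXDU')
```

The backreference `\1` re-matches whatever the first group consumed, character for character.
`findall` collects group 1 from each match (3 total).

['Sl', 'yg', 'JXDU']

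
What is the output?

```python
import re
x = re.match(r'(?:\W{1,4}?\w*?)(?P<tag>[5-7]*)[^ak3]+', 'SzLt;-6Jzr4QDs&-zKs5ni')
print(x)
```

`match` is anchored at position 0; if the pattern doesn't fit there, it returns None.
Here the string doesn't start with a match, so the call returns None.

None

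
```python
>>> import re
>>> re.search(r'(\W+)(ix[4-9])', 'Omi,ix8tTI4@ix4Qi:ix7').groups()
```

This matches one or more of a non-word character (captured); then the literal 'ix', then a character in [4-9] (captured).
`re.search` tries every starting position until one works.
The match spans [3:7] → ',ix8'.
Captured: group 1 = ',', group 2 = 'ix8'.

(',', 'ix8')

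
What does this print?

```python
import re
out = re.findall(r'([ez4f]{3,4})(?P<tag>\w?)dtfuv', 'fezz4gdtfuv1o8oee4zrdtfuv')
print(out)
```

Pattern: 3 to 4 of one of [ez4f] (captured); then optionally a word character (captured as 'tag'); then the literal 'dt', then the literal 'fuv'.
`findall` packs the 2 group values into a tuple for every match.

[('ezz4', 'g'), ('ee4z', 'r')]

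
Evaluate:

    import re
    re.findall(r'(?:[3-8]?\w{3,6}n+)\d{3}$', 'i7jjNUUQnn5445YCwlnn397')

['445YCwlnn397']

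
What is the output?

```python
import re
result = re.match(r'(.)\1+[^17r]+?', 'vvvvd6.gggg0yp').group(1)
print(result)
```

v

`\1` is not a pattern — it's the concrete string captured by group 1, re-applied verbatim.
`re.match` won't scan ahead — the pattern has to work from the very first character.
The match spans [0:5] → 'vvvvd'.
Captured: group 1 = 'v'.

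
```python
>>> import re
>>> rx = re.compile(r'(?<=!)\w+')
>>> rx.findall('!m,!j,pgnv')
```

The positive lookaround only admits positions where the adjacent text matches; those characters stay outside the span.
Scanning left to right: at [1:2] → 'm'; at [4:5] → 'j'.
Since nothing is captured, `findall` lists the 2 matched substrings directly.

['m', 'j']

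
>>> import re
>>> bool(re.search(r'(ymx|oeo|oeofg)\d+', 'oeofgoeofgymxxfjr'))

False

Unlike `match`, `search` isn't anchored — it looks for the pattern anywhere in the string.
Here no position works, so the call returns None, and `bool(None)` is False.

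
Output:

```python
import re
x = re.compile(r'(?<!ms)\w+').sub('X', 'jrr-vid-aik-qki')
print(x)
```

Because the assertion is negative and zero-width, positions next to the forbidden text are skipped.
Matches: at [0:3] → 'jrr'; at [4:7] → 'vid'; at [8:11] → 'aik'; at [12:15] → 'qki'.
Every occurrence is swapped for 'X'.

X-X-X-X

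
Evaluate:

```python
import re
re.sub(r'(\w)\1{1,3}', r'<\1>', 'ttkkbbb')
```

A backreference is literal: `\1` must see the identical characters the first group matched.
Matches: at [0:2] → 'tt'; at [2:4] → 'kk'; at [4:7] → 'bbb'.
The replacement refers to a captured group, so each match is rewritten using its own captured text.

'<t><k><b>'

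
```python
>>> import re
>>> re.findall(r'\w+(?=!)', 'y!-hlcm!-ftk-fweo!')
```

['y', 'hlcm', 'fweo']

Lookahead/lookbehind check context without consuming it, so the matched span excludes the asserted characters.
Matches: at [0:1] → 'y'; at [3:7] → 'hlcm'; at [13:17] → 'fweo'.
Since nothing is captured, `findall` lists the 3 matched substrings directly.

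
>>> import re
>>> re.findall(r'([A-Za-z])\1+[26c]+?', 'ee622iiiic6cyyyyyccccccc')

After group 1 captures some text, `\1` only succeeds where that same text appears again.
One capturing group, so `findall` returns just the captured substring from each match — 4 in all.

['e', 'i', 'y', 'c']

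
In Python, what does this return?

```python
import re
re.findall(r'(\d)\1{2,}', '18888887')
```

['8']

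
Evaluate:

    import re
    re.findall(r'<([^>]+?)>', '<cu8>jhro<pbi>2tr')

['cu8', 'pbi']

One capturing group, so `findall` returns just the captured substring from each match — 2 in all.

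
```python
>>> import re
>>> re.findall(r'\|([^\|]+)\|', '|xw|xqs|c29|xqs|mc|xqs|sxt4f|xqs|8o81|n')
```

Scanning left to right: at [0:4] match '|xw|', group 1 = 'xw'; at [7:12] match '|c29|', group 1 = 'c29'; at [15:19] match '|mc|', group 1 = 'mc'; at [22:29] match '|sxt4f|', group 1 = 'sxt4f'; at [32:38] match '|8o81|', group 1 = '8o81'.
With a single group, `findall` returns only what that group captured — 5 items.

['xw', 'c29', 'mc', 'sxt4f', '8o81']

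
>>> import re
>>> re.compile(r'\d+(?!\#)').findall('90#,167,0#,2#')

Because the assertion is negative and zero-width, positions next to the forbidden text are skipped.
`findall` yields the raw match text (2 of them) because the pattern has no groups.

['9', '167']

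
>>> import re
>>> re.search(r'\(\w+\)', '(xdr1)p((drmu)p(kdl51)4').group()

'(xdr1)'

`re.search` tries every starting position until one works.
The match spans [0:6] → '(xdr1)'.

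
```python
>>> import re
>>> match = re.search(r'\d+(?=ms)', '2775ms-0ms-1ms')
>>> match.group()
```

Because the assertion is zero-width, the text it checks is not consumed and won't appear in the result.
`re.search` scans for the first position where the pattern succeeds.
The match spans [0:4] → '2775'.

'2775'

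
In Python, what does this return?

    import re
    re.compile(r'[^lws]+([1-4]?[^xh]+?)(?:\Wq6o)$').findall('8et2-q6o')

The pattern matches one or more of any character except [lws]; then optionally a character in [1-4], then one or more of any character except [xh] (lazy) (captured); then a non-word character, then the literal 'q6o' (non-capturing group); then anchored at the end.
With a single group, `findall` returns only what that group captured — 1 item.

['2']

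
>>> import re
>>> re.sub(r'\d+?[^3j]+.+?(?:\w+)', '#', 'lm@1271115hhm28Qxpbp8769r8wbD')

Each match is replaced by '#'.

'lm@#'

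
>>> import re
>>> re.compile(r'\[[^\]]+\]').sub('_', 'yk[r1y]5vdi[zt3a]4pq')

'yk_5vdi_4pq'

Matches: at [2:7] → '[r1y]'; at [11:17] → '[zt3a]'.
`sub` substitutes '_' at each match site.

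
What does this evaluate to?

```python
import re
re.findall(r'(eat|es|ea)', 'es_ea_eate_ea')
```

['es', 'ea', 'eat', 'ea']

Branches in `(...|...)` are attempted left-to-right; the first branch that allows the whole pattern to succeed is taken.
Because there's exactly one group, `findall` drops the full match and keeps group 1 from each hit.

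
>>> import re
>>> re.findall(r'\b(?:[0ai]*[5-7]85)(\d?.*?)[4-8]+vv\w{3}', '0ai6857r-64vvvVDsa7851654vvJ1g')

['7r-']

With the lazy modifier that quantifier settles for the fewest repetitions that let the rest of the pattern succeed (the atoms after it are unaffected and can still be greedy).
One capturing group, so `findall` returns just the captured substring from the one match — 1 in all.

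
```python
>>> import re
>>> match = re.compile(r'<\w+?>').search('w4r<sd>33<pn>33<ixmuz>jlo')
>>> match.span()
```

`search` walks the string left to right and returns the first match it finds.
The match spans [3:7] → '<sd>'.

(3, 7)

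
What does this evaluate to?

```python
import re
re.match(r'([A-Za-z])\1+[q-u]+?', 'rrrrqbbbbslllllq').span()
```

`re.match` won't scan ahead — the pattern has to work from the very first character.
The match spans [0:5] → 'rrrrq'.

(0, 5)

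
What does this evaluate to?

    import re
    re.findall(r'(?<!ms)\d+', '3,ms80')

['3', '0']

A negative assertion filters positions out without eating any characters.
Matches: at [0:1] → '3'; at [5:6] → '0'.
Since nothing is captured, `findall` lists the 2 matched substrings directly.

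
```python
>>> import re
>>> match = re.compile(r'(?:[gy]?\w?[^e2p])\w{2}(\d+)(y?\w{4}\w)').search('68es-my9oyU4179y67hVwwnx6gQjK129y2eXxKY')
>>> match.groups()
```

('9', 'oyU41')

The pattern matches optionally one of [gy], then optionally a word character, then any character except [e2p] (non-capturing group); then exactly 2 of a word character; then one or more of a digit (captured); then optionally a literal 'y', then exactly 4 of a word character, then a word character (captured).
`search` walks the string left to right and returns the first match it finds.
The match spans [3:13] → 's-my9oyU41'.
Captured: group 1 = '9', group 2 = 'oyU41'.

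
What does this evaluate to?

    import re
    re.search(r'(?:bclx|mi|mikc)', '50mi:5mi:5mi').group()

'mi'

`re.search` scans for the first position where the pattern succeeds.
The match spans [2:4] → 'mi'.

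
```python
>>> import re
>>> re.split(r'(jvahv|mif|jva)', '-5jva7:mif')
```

Because the pattern has a capturing group, `split` also inserts each captured text between the pieces.

['-5', 'jva', '7:', 'mif', '']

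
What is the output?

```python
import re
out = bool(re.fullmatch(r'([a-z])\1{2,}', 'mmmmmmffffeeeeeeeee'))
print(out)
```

False

A backreference is literal: `\1` must see the identical characters the first group matched.
For `fullmatch`, every character of the input must be accounted for by the pattern.
Here the string isn't matched end-to-end, so the call returns None, and `bool(None)` is False.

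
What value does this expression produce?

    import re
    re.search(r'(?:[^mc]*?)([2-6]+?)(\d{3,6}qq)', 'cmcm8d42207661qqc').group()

'8d42207661qq'

The pattern matches zero or more of any character except [mc] (lazy) (non-capturing group); then one or more of a character in [2-6] (lazy) (captured); then 3 to 6 of a digit, then the literal 'qq' (captured).
`re.search` scans for the first position where the pattern succeeds.
The match spans [4:16] → '8d42207661qq'.
Captured: group 1 = '42', group 2 = '207661qq'.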